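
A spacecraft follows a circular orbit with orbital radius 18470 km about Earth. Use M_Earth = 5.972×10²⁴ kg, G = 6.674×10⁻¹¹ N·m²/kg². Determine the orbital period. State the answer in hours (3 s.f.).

μ = GM = 6.674×10⁻¹¹ × 5.972×10²⁴ = 3.986×10¹⁴ m³/s².
r = 18470 km = 1.847×10⁷ m.
Kepler's third law: T = 2π√(r³/μ) = 2π√((1.847×10⁷)³ / 3.986×10¹⁴).
r³/μ = 1.581×10⁷ s², so T = 2π × 3.976×10³ = 2.498×10⁴ s.
Converting: 2.498×10⁴ s ÷ 3600 = 6.939 hours.

T ≈ 6.94 hours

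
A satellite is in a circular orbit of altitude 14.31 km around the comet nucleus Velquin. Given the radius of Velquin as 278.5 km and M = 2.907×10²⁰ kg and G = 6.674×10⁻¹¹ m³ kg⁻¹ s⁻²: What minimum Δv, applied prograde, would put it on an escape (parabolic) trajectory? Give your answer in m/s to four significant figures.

Δv ≈ 106.6 m/s

μ = GM = 6.674×10⁻¹¹ × 2.907×10²⁰ = 1.940×10¹⁰ m³/s².
r = 278.5 + 14.31 = 292.81 km = 2.9281×10⁵ m.
Circular speed v_c = √(μ/r) = 257.4 m/s.
Escape speed v_esc = √(2μ/r) = √2 × v_c = 364.0 m/s.
Δv = v_esc − v_c = 106.6 m/s.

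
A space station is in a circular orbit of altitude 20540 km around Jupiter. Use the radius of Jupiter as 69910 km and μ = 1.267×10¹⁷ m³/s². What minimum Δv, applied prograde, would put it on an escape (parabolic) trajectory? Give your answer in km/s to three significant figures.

Δv ≈ 15.5 km/s

r = 69910 + 20540 = 90450 km = 9.0450×10⁷ m.
Circular speed v_c = √(μ/r) = 37430 m/s.
Escape speed v_esc = √(2μ/r) = √2 × v_c = 52930 m/s.
Δv = v_esc − v_c = 15500 m/s = 15.50 km/s.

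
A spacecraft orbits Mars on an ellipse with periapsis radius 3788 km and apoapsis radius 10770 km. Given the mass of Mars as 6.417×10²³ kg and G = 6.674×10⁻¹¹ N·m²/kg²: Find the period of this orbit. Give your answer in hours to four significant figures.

T ≈ 5.238 hours

μ = GM = 6.674×10⁻¹¹ × 6.417×10²³ = 4.283×10¹³ m³/s².
Semi-major axis a = (r_p + r_a)/2 = (3788.0 + 10770)/2 = 7279.0 km = 7.279×10⁶ m.
By Kepler's third law T = 2π√(a³/μ) = 2π × 3.001×10³ = 1.886×10⁴ s.
= 5.238 hours.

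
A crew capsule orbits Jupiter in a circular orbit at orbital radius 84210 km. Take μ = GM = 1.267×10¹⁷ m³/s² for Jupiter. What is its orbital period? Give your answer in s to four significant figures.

T ≈ 13640 s

r = 84210 km = 8.421×10⁷ m.
Kepler's third law: T = 2π√(r³/μ) = 2π√((8.421×10⁷)³ / 1.267×10¹⁷).
r³/μ = 4.713×10⁶ s², so T = 2π × 2.171×10³ = 1.364×10⁴ s.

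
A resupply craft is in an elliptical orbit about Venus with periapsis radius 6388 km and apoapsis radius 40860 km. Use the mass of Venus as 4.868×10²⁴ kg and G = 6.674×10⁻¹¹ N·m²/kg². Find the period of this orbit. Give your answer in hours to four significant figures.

μ = GM = 6.674×10⁻¹¹ × 4.868×10²⁴ = 3.249×10¹⁴ m³/s².
Semi-major axis a = (r_p + r_a)/2 = (6388.0 + 40860)/2 = 23624 km = 2.362×10⁷ m.
By Kepler's third law T = 2π√(a³/μ) = 2π × 6.370×10³ = 4.003×10⁴ s.
= 11.12 hours.

T ≈ 11.12 hours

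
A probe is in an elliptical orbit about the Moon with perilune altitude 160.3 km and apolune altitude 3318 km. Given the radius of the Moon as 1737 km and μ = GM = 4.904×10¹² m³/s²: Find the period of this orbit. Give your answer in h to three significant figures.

T ≈ 5.11 h

r_p = 1737 + 160.3 = 1897.3 km = 1.8973×10⁶ m.
r_a = 1737 + 3318 = 5055.0 km = 5.0550×10⁶ m.
Semi-major axis a = (r_p + r_a)/2 = (1897.3 + 5055.0)/2 = 3476.2 km = 3.476×10⁶ m.
By Kepler's third law T = 2π√(a³/μ) = 2π × 2.927×10³ = 1.839×10⁴ s.
= 5.108 h.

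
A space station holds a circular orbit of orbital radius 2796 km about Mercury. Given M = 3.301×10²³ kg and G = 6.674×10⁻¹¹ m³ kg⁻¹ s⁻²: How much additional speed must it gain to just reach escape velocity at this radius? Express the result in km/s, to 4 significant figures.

Δv ≈ 1.163 km/s

μ = GM = 6.674×10⁻¹¹ × 3.301×10²³ = 2.203×10¹³ m³/s².
r = 2796 km = 2.796×10⁶ m.
Circular speed v_c = √(μ/r) = 2807 m/s.
Escape speed v_esc = √(2μ/r) = √2 × v_c = 3970 m/s.
Δv = v_esc − v_c = 1163 m/s = 1.163 km/s.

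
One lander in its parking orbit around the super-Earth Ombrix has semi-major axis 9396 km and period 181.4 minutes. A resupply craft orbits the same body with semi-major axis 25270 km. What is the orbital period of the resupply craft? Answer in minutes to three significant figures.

Kepler's third law: T² ∝ a³, so T₂ = T₁ (a₂/a₁)^(3/2).
a₂/a₁ = 2.689, (a₂/a₁)^(3/2) = 4.411.
T₂ = 181.4 × 4.411 = 800.1 minutes.

T₂ ≈ 800 minutes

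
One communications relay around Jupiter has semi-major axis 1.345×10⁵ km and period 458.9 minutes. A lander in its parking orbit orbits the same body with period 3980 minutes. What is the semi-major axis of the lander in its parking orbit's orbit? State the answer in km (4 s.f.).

a₂ ≈ 5.678×10⁵ km

Kepler's third law: a³ ∝ T², so a₂ = a₁ (T₂/T₁)^(2/3).
T₂/T₁ = 8.673, (T₂/T₁)^(2/3) = 4.221.
a₂ = 1.345×10⁵ × 4.221 = 5.678×10⁵ km.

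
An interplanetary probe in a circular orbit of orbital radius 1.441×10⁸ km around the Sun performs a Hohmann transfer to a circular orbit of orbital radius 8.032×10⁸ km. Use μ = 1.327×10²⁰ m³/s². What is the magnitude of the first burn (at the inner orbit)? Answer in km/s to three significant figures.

Δv ≈ 9.17 km/s

r₁ = 1.441×10⁸ km = 1.441×10¹¹ m.
r₂ = 8.032×10⁸ km = 8.032×10¹¹ m.
Transfer ellipse a_t = (r₁ + r₂)/2 = 4.736×10¹¹ m.
At r₁: circular v_c1 = √(μ/r₁) = 30350 m/s; transfer-perihelion v_p = √[μ(2/r₁ − 1/a_t)] = 39520 m/s.
Δv₁ = v_p − v_c1 = 9171 m/s.
= 9.171 km/s.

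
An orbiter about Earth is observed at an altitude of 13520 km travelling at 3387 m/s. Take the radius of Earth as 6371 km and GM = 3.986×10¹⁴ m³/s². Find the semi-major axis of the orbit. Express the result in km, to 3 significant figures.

a ≈ 13900 km

r = 6371 + 13520 = 19891 km = 1.989×10⁷ m.
Specific orbital energy ε = v²/2 − μ/r = (3387)²/2 − 3.986×10¹⁴/1.989×10⁷ = -1.430×10⁷ J/kg.
Since ε = −μ/(2a), a = −μ/(2ε) = 1.393×10⁷ m = 13934 km.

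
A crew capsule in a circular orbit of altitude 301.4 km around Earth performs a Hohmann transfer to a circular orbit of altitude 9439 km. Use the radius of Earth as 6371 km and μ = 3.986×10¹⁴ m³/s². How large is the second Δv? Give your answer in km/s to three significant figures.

r₁ = 6371 + 301.4 = 6672.4 km = 6.6724×10⁶ m.
r₂ = 6371 + 9439 = 15810 km = 1.5810×10⁷ m.
Transfer ellipse a_t = (r₁ + r₂)/2 = 1.124×10⁷ m.
At r₁: circular v_c1 = √(μ/r₁) = 7729 m/s; transfer-perigee v_p = √[μ(2/r₁ − 1/a_t)] = 9166 m/s.
At r₂: circular v_c2 = √(μ/r₂) = 5021 m/s; transfer-apogee v_a = √[μ(2/r₂ − 1/a_t)] = 3868 m/s.
Δv₂ = v_c2 − v_a = 1153 m/s.
= 1.153 km/s.

Δv ≈ 1.15 km/s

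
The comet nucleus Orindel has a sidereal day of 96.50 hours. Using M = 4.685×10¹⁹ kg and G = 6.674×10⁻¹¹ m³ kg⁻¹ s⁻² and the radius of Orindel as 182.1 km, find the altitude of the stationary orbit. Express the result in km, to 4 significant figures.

μ = GM = 6.674×10⁻¹¹ × 4.685×10¹⁹ = 3.127×10⁹ m³/s².
T = 96.50 hours = 3.474×10⁵ s.
A synchronous orbit has period T, so by Kepler's third law a = (μT²/4π²)^(1/3).
μT²/4π² = 3.127×10⁹ × (3.474×10⁵)² / 39.48 = 9.559×10¹⁸ m³.
a = 2.122×10⁶ m = 2122.3 km.
Altitude h = a − R = 2122.3 − 182.1 = 1940.2 km.

h_sync ≈ 1940 km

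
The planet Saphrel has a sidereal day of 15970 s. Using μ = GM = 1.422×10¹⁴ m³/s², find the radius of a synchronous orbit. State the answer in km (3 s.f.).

A synchronous orbit has period T, so by Kepler's third law a = (μT²/4π²)^(1/3).
μT²/4π² = 1.422×10¹⁴ × (1.597×10⁴)² / 39.48 = 9.186×10²⁰ m³.
a = 9.721×10⁶ m = 9721.1 km.

r_sync ≈ 9720 km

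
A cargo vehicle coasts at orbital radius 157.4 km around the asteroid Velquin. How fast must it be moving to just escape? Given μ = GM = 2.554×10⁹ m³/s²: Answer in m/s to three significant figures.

v_esc ≈ 180 m/s

r = 157.4 km = 1.574×10⁵ m.
Escape speed v_esc = √(2μ/r) = √(2 × 2.554×10⁹ / 1.574×10⁵) = √(3.245×10⁴) = 180.1 m/s.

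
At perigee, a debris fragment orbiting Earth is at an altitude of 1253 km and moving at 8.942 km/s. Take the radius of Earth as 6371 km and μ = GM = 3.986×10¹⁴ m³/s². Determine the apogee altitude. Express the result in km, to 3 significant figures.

r_p = 6371 + 1253 = 7624.0 km = 7.624×10⁶ m.
Specific energy ε = v²/2 − μ/r = -1.230×10⁷ J/kg, so a = −μ/(2ε) = 1.620×10⁷ m.
The apsides satisfy r_p + r_a = 2a, so the apogee radius is 2a − r_p = 2.478×10⁷ m = 24776 km.
Apogee altitude = 24776 − 6371 = 18405 km.

apogee altitude ≈ 18400 km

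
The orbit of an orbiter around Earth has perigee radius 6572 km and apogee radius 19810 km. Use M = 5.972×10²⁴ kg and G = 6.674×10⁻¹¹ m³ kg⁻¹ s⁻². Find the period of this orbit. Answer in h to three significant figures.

μ = GM = 6.674×10⁻¹¹ × 5.972×10²⁴ = 3.986×10¹⁴ m³/s².
Semi-major axis a = (r_p + r_a)/2 = (6572.0 + 19810)/2 = 13191 km = 1.319×10⁷ m.
By Kepler's third law T = 2π√(a³/μ) = 2π × 2.400×10³ = 1.508×10⁴ s.
= 4.188 h.

T ≈ 4.19 h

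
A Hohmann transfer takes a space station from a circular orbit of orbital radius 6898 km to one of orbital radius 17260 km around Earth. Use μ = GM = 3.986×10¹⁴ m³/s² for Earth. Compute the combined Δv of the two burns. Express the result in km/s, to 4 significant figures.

Δv_total ≈ 2.659 km/s

r₁ = 6898 km = 6.898×10⁶ m.
r₂ = 17260 km = 1.726×10⁷ m.
Transfer ellipse a_t = (r₁ + r₂)/2 = 1.208×10⁷ m.
At r₁: circular v_c1 = √(μ/r₁) = 7602 m/s; transfer-perigee v_p = √[μ(2/r₁ − 1/a_t)] = 9087 m/s.
Δv₁ = v_p − v_c1 = 1485 m/s.
At r₂: circular v_c2 = √(μ/r₂) = 4806 m/s; transfer-apogee v_a = √[μ(2/r₂ − 1/a_t)] = 3632 m/s.
Δv₂ = v_c2 − v_a = 1174 m/s.
Total Δv = Δv₁ + Δv₂ = 2659 m/s = 2.659 km/s.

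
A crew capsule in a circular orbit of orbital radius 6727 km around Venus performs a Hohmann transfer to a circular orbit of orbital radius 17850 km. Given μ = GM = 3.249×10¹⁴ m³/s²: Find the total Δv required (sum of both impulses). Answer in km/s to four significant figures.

r₁ = 6727 km = 6.727×10⁶ m.
r₂ = 17850 km = 1.785×10⁷ m.
Transfer ellipse a_t = (r₁ + r₂)/2 = 1.229×10⁷ m.
At r₁: circular v_c1 = √(μ/r₁) = 6950 m/s; transfer-periapsis v_p = √[μ(2/r₁ − 1/a_t)] = 8376 m/s.
Δv₁ = v_p − v_c1 = 1426 m/s.
At r₂: circular v_c2 = √(μ/r₂) = 4266 m/s; transfer-apoapsis v_a = √[μ(2/r₂ − 1/a_t)] = 3157 m/s.
Δv₂ = v_c2 − v_a = 1110 m/s.
Total Δv = Δv₁ + Δv₂ = 2536 m/s = 2.536 km/s.

Δv_total ≈ 2.536 km/s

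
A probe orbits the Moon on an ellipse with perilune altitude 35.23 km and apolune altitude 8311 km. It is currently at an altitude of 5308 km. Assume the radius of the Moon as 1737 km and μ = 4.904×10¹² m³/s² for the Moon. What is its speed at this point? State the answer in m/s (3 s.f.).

r_p = 1737 + 35.23 = 1772.2 km = 1.7722×10⁶ m.
r_a = 1737 + 8311 = 10048 km = 1.0048×10⁷ m.
r = 1737 + 5308 = 7045.0 km = 7.045×10⁶ m.
Semi-major axis a = (r_p + r_a)/2 = 5910.1 km = 5.910×10⁶ m.
Vis-viva: v² = μ(2/r − 1/a) = 4.904×10¹² × (2.839×10⁻⁷ − 1.692×10⁻⁷) = 5.624×10⁵ m²/s².
v = 750.0 m/s.

v ≈ 750 m/s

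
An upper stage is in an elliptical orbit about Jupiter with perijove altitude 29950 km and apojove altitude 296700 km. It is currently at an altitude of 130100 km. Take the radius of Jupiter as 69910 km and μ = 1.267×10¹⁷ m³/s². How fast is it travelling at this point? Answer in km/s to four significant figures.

v ≈ 26.90 km/s

r_p = 69910 + 29950 = 99860 km = 9.9860×10⁷ m.
r_a = 69910 + 296700 = 366610 km = 3.6661×10⁸ m.
r = 69910 + 130100 = 2.0001×10⁵ km = 2.000×10⁸ m.
Semi-major axis a = (r_p + r_a)/2 = 2.3324×10⁵ km = 2.332×10⁸ m.
Vis-viva: v² = μ(2/r − 1/a) = 1.267×10¹⁷ × (1.000×10⁻⁸ − 4.288×10⁻⁹) = 7.237×10⁸ m²/s².
v = 26900 m/s = 26.90 km/s.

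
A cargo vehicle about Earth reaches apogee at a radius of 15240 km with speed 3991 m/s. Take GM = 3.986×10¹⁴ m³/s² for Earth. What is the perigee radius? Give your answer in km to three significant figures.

r_a = 1.524×10⁷ m.
Specific energy ε = v²/2 − μ/r = -1.819×10⁷ J/kg, so a = −μ/(2ε) = 1.096×10⁷ m.
The apsides satisfy r_p + r_a = 2a, so the perigee radius is 2a − r_a = 6.672×10⁶ m = 6672.2 km.

perigee radius ≈ 6670 km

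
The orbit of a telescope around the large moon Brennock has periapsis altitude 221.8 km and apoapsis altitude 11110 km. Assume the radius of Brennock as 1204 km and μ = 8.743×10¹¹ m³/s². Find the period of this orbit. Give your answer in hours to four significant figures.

T ≈ 33.61 hours

r_p = 1204 + 221.8 = 1425.8 km = 1.4258×10⁶ m.
r_a = 1204 + 11110 = 12314 km = 1.2314×10⁷ m.
Semi-major axis a = (r_p + r_a)/2 = (1425.8 + 12314)/2 = 6869.9 km = 6.870×10⁶ m.
By Kepler's third law T = 2π√(a³/μ) = 2π × 1.926×10⁴ = 1.210×10⁵ s.
= 33.61 hours.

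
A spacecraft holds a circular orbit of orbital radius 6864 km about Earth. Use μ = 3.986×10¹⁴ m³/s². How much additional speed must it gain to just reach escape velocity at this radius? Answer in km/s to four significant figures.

Δv ≈ 3.156 km/s

r = 6864 km = 6.864×10⁶ m.
Circular speed v_c = √(μ/r) = 7620 m/s.
Escape speed v_esc = √(2μ/r) = √2 × v_c = 10780 m/s.
Δv = v_esc − v_c = 3156 m/s = 3.156 km/s.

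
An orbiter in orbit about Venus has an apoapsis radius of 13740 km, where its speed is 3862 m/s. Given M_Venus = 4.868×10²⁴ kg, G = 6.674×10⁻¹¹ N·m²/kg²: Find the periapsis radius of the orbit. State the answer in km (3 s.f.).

μ = GM = 6.674×10⁻¹¹ × 4.868×10²⁴ = 3.249×10¹⁴ m³/s².
r_a = 1.374×10⁷ m.
Specific energy ε = v²/2 − μ/r = -1.619×10⁷ J/kg, so a = −μ/(2ε) = 1.003×10⁷ m.
The apsides satisfy r_p + r_a = 2a, so the periapsis radius is 2a − r_a = 6.330×10⁶ m = 6329.7 km.

periapsis radius ≈ 6330 km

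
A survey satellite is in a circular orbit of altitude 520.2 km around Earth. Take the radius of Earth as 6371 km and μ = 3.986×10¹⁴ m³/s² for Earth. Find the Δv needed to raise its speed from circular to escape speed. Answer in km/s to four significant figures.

r = 6371 + 520.2 = 6891.2 km = 6.8912×10⁶ m.
Circular speed v_c = √(μ/r) = 7605 m/s.
Escape speed v_esc = √(2μ/r) = √2 × v_c = 10760 m/s.
Δv = v_esc − v_c = 3150 m/s = 3.150 km/s.

Δv ≈ 3.150 km/s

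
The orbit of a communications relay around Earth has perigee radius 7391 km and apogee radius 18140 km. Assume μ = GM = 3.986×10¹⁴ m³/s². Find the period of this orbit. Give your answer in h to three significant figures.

Semi-major axis a = (r_p + r_a)/2 = (7391.0 + 18140)/2 = 12766 km = 1.277×10⁷ m.
By Kepler's third law T = 2π√(a³/μ) = 2π × 2.284×10³ = 1.435×10⁴ s.
= 3.987 h.

T ≈ 3.99 h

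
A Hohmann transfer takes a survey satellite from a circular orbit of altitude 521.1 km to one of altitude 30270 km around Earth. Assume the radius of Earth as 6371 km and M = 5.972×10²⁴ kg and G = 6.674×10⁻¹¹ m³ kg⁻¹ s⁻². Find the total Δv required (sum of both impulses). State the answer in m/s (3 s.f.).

μ = GM = 6.674×10⁻¹¹ × 5.972×10²⁴ = 3.986×10¹⁴ m³/s².
r₁ = 6371 + 521.1 = 6892.1 km = 6.8921×10⁶ m.
r₂ = 6371 + 30270 = 36641 km = 3.6641×10⁷ m.
Transfer ellipse a_t = (r₁ + r₂)/2 = 2.177×10⁷ m.
At r₁: circular v_c1 = √(μ/r₁) = 7605 m/s; transfer-perigee v_p = √[μ(2/r₁ − 1/a_t)] = 9867 m/s.
Δv₁ = v_p − v_c1 = 2262 m/s.
At r₂: circular v_c2 = √(μ/r₂) = 3298 m/s; transfer-apogee v_a = √[μ(2/r₂ − 1/a_t)] = 1856 m/s.
Δv₂ = v_c2 − v_a = 1442 m/s.
Total Δv = Δv₁ + Δv₂ = 3704 m/s.

Δv_total ≈ 3700 m/s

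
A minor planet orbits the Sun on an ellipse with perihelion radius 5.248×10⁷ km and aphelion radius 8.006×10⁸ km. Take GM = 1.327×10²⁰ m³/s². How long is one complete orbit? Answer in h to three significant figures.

T ≈ 42200 h

Semi-major axis a = (r_p + r_a)/2 = (5.2480×10⁷ + 8.0060×10⁸)/2 = 4.2654×10⁸ km = 4.265×10¹¹ m.
By Kepler's third law T = 2π√(a³/μ) = 2π × 2.418×10⁷ = 1.519×10⁸ s.
= 42210 h.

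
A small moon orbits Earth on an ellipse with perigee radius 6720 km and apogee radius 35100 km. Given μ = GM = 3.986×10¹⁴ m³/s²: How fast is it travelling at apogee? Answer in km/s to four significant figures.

Semi-major axis a = (r_p + r_a)/2 = 20910 km = 2.091×10⁷ m.
Vis-viva: v² = μ(2/r − 1/a) = 3.986×10¹⁴ × (5.698×10⁻⁸ − 4.782×10⁻⁸) = 3.650×10⁶ m²/s².
v = 1910 m/s = 1.910 km/s.

v ≈ 1.910 km/s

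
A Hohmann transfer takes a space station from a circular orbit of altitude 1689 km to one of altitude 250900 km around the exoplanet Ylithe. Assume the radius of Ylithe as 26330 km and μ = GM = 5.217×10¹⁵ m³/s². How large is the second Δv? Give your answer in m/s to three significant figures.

r₁ = 26330 + 1689 = 28019 km = 2.8019×10⁷ m.
r₂ = 26330 + 250900 = 277230 km = 2.7723×10⁸ m.
Transfer ellipse a_t = (r₁ + r₂)/2 = 1.526×10⁸ m.
At r₁: circular v_c1 = √(μ/r₁) = 13650 m/s; transfer-periapsis v_p = √[μ(2/r₁ − 1/a_t)] = 18390 m/s.
At r₂: circular v_c2 = √(μ/r₂) = 4338 m/s; transfer-apoapsis v_a = √[μ(2/r₂ − 1/a_t)] = 1859 m/s.
Δv₂ = v_c2 − v_a = 2479 m/s.

Δv ≈ 2480 m/s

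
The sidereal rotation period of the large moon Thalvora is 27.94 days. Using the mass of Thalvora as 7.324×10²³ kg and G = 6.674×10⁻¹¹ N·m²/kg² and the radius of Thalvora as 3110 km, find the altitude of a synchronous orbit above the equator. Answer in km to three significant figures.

h_sync ≈ 1.90×10⁵ km

μ = GM = 6.674×10⁻¹¹ × 7.324×10²³ = 4.888×10¹³ m³/s².
T = 27.94 days = 2.414×10⁶ s.
A synchronous orbit has period T, so by Kepler's third law a = (μT²/4π²)^(1/3).
μT²/4π² = 4.888×10¹³ × (2.414×10⁶)² / 39.48 = 7.215×10²⁴ m³.
a = 1.932×10⁸ m = 1.9323×10⁵ km.
Altitude h = a − R = 1.9323×10⁵ − 3110 = 1.9012×10⁵ km.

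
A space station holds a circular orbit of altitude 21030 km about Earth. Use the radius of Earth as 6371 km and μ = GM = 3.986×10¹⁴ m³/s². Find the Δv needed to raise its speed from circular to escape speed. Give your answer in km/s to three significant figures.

Δv ≈ 1.58 km/s

r = 6371 + 21030 = 27401 km = 2.7401×10⁷ m.
Circular speed v_c = √(μ/r) = 3814 m/s.
Escape speed v_esc = √(2μ/r) = √2 × v_c = 5394 m/s.
Δv = v_esc − v_c = 1580 m/s = 1.580 km/s.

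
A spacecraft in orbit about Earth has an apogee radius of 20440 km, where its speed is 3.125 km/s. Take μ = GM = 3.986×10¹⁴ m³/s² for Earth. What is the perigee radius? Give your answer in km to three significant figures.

r_a = 2.044×10⁷ m.
Specific energy ε = v²/2 − μ/r = -1.462×10⁷ J/kg, so a = −μ/(2ε) = 1.363×10⁷ m.
The apsides satisfy r_p + r_a = 2a, so the perigee radius is 2a − r_a = 6.827×10⁶ m = 6827.4 km.

perigee radius ≈ 6830 km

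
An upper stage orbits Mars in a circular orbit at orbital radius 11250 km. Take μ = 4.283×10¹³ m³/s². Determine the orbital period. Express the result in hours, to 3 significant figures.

T ≈ 10.1 hours

r = 11250 km = 1.125×10⁷ m.
Kepler's third law: T = 2π√(r³/μ) = 2π√((1.125×10⁷)³ / 4.283×10¹³).
r³/μ = 3.324×10⁷ s², so T = 2π × 5.766×10³ = 3.623×10⁴ s.
Converting: 3.623×10⁴ s ÷ 3600 = 10.06 hours.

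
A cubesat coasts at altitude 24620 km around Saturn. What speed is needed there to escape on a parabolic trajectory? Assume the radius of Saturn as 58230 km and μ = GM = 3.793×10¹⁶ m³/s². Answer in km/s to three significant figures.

r = 58230 + 24620 = 82850 km = 8.2850×10⁷ m.
Escape speed v_esc = √(2μ/r) = √(2 × 3.793×10¹⁶ / 8.285×10⁷) = √(9.156×10⁸) = 30260 m/s.
= 30.26 km/s.

v_esc ≈ 30.3 km/s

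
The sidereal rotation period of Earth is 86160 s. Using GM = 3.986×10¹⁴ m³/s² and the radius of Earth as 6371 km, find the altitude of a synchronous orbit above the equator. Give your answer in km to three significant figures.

h_sync ≈ 35800 km

A synchronous orbit has period T, so by Kepler's third law a = (μT²/4π²)^(1/3).
μT²/4π² = 3.986×10¹⁴ × (8.616×10⁴)² / 39.48 = 7.495×10²² m³.
a = 4.216×10⁷ m = 42163 km.
Altitude h = a − R = 42163 − 6371 = 35792 km.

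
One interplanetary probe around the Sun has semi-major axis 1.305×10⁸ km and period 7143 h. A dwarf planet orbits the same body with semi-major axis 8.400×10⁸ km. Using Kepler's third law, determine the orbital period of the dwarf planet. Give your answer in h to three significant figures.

T₂ ≈ 1.17×10⁵ h

Kepler's third law: T² ∝ a³, so T₂ = T₁ (a₂/a₁)^(3/2).
a₂/a₁ = 6.437, (a₂/a₁)^(3/2) = 16.33.
T₂ = 7143 × 16.33 = 1.166×10⁵ h.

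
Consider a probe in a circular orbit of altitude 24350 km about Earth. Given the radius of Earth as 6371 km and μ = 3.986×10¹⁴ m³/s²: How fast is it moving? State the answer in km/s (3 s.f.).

r = 6371 + 24350 = 30721 km = 3.0721×10⁷ m.
For a circular orbit v = √(μ/r) = √(3.986×10¹⁴ / 3.072×10⁷) = √(1.297×10⁷) = 3602 m/s.
That is 3.602 km/s.

v ≈ 3.60 km/s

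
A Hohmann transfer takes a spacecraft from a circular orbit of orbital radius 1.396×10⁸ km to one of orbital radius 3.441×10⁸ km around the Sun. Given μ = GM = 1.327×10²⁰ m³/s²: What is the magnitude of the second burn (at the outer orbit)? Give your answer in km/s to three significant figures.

Δv ≈ 4.72 km/s

r₁ = 1.396×10⁸ km = 1.396×10¹¹ m.
r₂ = 3.441×10⁸ km = 3.441×10¹¹ m.
Transfer ellipse a_t = (r₁ + r₂)/2 = 2.418×10¹¹ m.
At r₁: circular v_c1 = √(μ/r₁) = 30830 m/s; transfer-perihelion v_p = √[μ(2/r₁ − 1/a_t)] = 36780 m/s.
At r₂: circular v_c2 = √(μ/r₂) = 19640 m/s; transfer-aphelion v_a = √[μ(2/r₂ − 1/a_t)] = 14920 m/s.
Δv₂ = v_c2 − v_a = 4718 m/s.
= 4.718 km/s.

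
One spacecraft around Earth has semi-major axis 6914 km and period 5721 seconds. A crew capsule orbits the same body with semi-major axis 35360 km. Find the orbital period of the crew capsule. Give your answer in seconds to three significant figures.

T₂ ≈ 66200 seconds

Kepler's third law: T² ∝ a³, so T₂ = T₁ (a₂/a₁)^(3/2).
a₂/a₁ = 5.114, (a₂/a₁)^(3/2) = 11.57.
T₂ = 5721 × 11.57 = 66170 seconds.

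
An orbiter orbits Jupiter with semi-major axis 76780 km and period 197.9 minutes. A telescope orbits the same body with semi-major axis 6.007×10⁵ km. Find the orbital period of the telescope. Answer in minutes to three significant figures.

T₂ ≈ 4330 minutes

Kepler's third law: T² ∝ a³, so T₂ = T₁ (a₂/a₁)^(3/2).
a₂/a₁ = 7.824, (a₂/a₁)^(3/2) = 21.88.
T₂ = 197.9 × 21.88 = 4331 minutes.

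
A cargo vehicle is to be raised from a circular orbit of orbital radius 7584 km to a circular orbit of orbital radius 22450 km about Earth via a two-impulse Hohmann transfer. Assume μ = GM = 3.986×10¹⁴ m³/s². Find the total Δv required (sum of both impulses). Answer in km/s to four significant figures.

Δv_total ≈ 2.834 km/s

r₁ = 7584 km = 7.584×10⁶ m.
r₂ = 22450 km = 2.245×10⁷ m.
Transfer ellipse a_t = (r₁ + r₂)/2 = 1.502×10⁷ m.
At r₁: circular v_c1 = √(μ/r₁) = 7250 m/s; transfer-perigee v_p = √[μ(2/r₁ − 1/a_t)] = 8864 m/s.
Δv₁ = v_p − v_c1 = 1614 m/s.
At r₂: circular v_c2 = √(μ/r₂) = 4214 m/s; transfer-apogee v_a = √[μ(2/r₂ − 1/a_t)] = 2994 m/s.
Δv₂ = v_c2 − v_a = 1219 m/s.
Total Δv = Δv₁ + Δv₂ = 2834 m/s = 2.834 km/s.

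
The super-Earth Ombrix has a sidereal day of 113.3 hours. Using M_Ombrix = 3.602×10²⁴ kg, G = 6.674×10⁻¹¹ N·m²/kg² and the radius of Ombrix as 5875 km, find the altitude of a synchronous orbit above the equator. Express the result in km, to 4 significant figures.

h_sync ≈ 94560 km

μ = GM = 6.674×10⁻¹¹ × 3.602×10²⁴ = 2.404×10¹⁴ m³/s².
T = 113.3 hours = 4.079×10⁵ s.
A synchronous orbit has period T, so by Kepler's third law a = (μT²/4π²)^(1/3).
μT²/4π² = 2.404×10¹⁴ × (4.079×10⁵)² / 39.48 = 1.013×10²⁴ m³.
a = 1.004×10⁸ m = 1.0043×10⁵ km.
Altitude h = a − R = 1.0043×10⁵ − 5875 = 94558 km.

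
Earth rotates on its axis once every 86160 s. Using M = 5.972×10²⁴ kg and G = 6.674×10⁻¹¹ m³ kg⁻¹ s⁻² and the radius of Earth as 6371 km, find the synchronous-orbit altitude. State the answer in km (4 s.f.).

μ = GM = 6.674×10⁻¹¹ × 5.972×10²⁴ = 3.986×10¹⁴ m³/s².
A synchronous orbit has period T, so by Kepler's third law a = (μT²/4π²)^(1/3).
μT²/4π² = 3.986×10¹⁴ × (8.616×10⁴)² / 39.48 = 7.495×10²² m³.
a = 4.216×10⁷ m = 42162 km.
Altitude h = a − R = 42162 − 6371 = 35791 km.

h_sync ≈ 35790 km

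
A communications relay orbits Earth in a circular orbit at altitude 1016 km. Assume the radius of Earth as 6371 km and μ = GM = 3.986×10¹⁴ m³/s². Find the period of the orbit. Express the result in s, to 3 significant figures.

r = 6371 + 1016 = 7387.0 km = 7.3870×10⁶ m.
Kepler's third law: T = 2π√(r³/μ) = 2π√((7.387×10⁶)³ / 3.986×10¹⁴).
r³/μ = 1.011×10⁶ s², so T = 2π × 1.006×10³ = 6.318×10³ s.

T ≈ 6320 s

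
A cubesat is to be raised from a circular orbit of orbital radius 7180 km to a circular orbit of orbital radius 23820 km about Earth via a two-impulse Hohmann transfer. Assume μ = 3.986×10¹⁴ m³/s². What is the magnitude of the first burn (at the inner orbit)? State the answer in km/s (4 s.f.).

Δv ≈ 1.786 km/s

r₁ = 7180 km = 7.180×10⁶ m.
r₂ = 23820 km = 2.382×10⁷ m.
Transfer ellipse a_t = (r₁ + r₂)/2 = 1.550×10⁷ m.
At r₁: circular v_c1 = √(μ/r₁) = 7451 m/s; transfer-perigee v_p = √[μ(2/r₁ − 1/a_t)] = 9237 m/s.
Δv₁ = v_p − v_c1 = 1786 m/s.
= 1.786 km/s.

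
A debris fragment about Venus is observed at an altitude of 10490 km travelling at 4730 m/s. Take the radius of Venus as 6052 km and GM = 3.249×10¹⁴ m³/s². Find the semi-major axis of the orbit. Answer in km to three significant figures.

a ≈ 19200 km

r = 6052 + 10490 = 16542 km = 1.654×10⁷ m.
Vis-viva rearranged: 1/a = 2/r − v²/μ = 1.209×10⁻⁷ − 6.886×10⁻⁸ = 5.204×10⁻⁸ m⁻¹.
a = 1.921×10⁷ m = 19215 km.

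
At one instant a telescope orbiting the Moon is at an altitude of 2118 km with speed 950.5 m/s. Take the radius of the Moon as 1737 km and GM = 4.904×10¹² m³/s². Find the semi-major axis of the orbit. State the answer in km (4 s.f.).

r = 1737 + 2118 = 3855.0 km = 3.855×10⁶ m.
Vis-viva rearranged: 1/a = 2/r − v²/μ = 5.188×10⁻⁷ − 1.842×10⁻⁷ = 3.346×10⁻⁷ m⁻¹.
a = 2.989×10⁶ m = 2988.8 km.

a ≈ 2989 km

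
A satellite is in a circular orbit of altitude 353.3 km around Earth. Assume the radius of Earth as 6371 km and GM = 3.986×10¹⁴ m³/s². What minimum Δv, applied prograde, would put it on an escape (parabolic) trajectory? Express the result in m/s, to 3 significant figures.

r = 6371 + 353.3 = 6724.3 km = 6.7243×10⁶ m.
Circular speed v_c = √(μ/r) = 7699 m/s.
Escape speed v_esc = √(2μ/r) = √2 × v_c = 10890 m/s.
Δv = v_esc − v_c = 3189 m/s.

Δv ≈ 3190 m/s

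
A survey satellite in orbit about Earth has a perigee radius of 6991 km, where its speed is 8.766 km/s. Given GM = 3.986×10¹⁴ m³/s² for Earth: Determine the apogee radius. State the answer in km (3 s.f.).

r_p = 6.991×10⁶ m.
Specific energy ε = v²/2 − μ/r = -1.859×10⁷ J/kg, so a = −μ/(2ε) = 1.072×10⁷ m.
The apsides satisfy r_p + r_a = 2a, so the apogee radius is 2a − r_p = 1.445×10⁷ m = 14445 km.

apogee radius ≈ 14400 km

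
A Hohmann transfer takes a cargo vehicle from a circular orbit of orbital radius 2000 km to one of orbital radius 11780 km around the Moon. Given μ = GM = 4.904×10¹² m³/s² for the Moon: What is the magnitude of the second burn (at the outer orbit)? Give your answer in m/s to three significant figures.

r₁ = 2000 km = 2.000×10⁶ m.
r₂ = 11780 km = 1.178×10⁷ m.
Transfer ellipse a_t = (r₁ + r₂)/2 = 6.890×10⁶ m.
At r₁: circular v_c1 = √(μ/r₁) = 1566 m/s; transfer-perilune v_p = √[μ(2/r₁ − 1/a_t)] = 2047 m/s.
At r₂: circular v_c2 = √(μ/r₂) = 645.2 m/s; transfer-apolune v_a = √[μ(2/r₂ − 1/a_t)] = 347.6 m/s.
Δv₂ = v_c2 − v_a = 297.6 m/s.

Δv ≈ 298 m/s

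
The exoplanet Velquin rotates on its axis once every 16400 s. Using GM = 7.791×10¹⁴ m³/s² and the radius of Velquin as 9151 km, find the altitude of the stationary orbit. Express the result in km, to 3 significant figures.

A synchronous orbit has period T, so by Kepler's third law a = (μT²/4π²)^(1/3).
μT²/4π² = 7.791×10¹⁴ × (1.640×10⁴)² / 39.48 = 5.308×10²¹ m³.
a = 1.744×10⁷ m = 17444 km.
Altitude h = a − R = 17444 − 9151 = 8292.8 km.

h_sync ≈ 8290 km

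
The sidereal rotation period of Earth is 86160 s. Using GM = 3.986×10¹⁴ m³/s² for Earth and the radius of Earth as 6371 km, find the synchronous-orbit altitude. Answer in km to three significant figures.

A synchronous orbit has period T, so by Kepler's third law a = (μT²/4π²)^(1/3).
μT²/4π² = 3.986×10¹⁴ × (8.616×10⁴)² / 39.48 = 7.495×10²² m³.
a = 4.216×10⁷ m = 42163 km.
Altitude h = a − R = 42163 − 6371 = 35792 km.

h_sync ≈ 35800 km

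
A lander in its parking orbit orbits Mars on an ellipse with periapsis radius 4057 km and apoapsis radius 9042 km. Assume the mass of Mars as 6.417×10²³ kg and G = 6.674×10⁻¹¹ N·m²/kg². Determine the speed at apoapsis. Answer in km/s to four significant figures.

μ = GM = 6.674×10⁻¹¹ × 6.417×10²³ = 4.283×10¹³ m³/s².
Semi-major axis a = (r_p + r_a)/2 = 6549.5 km = 6.550×10⁶ m.
Vis-viva: v² = μ(2/r − 1/a) = 4.283×10¹³ × (2.212×10⁻⁷ − 1.527×10⁻⁷) = 2.934×10⁶ m²/s².
v = 1713 m/s = 1.713 km/s.

v ≈ 1.713 km/s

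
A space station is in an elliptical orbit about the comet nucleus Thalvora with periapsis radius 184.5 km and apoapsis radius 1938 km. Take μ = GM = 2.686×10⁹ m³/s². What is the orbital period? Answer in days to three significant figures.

T ≈ 1.53 days

Semi-major axis a = (r_p + r_a)/2 = (184.50 + 1938.0)/2 = 1061.2 km = 1.061×10⁶ m.
By Kepler's third law T = 2π√(a³/μ) = 2π × 2.109×10⁴ = 1.325×10⁵ s.
= 1.534 days.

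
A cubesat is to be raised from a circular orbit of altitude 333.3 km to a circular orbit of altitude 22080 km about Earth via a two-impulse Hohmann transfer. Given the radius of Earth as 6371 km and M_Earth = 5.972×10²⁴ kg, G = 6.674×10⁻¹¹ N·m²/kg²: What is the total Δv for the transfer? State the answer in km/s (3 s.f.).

Δv_total ≈ 3.53 km/s

μ = GM = 6.674×10⁻¹¹ × 5.972×10²⁴ = 3.986×10¹⁴ m³/s².
r₁ = 6371 + 333.3 = 6704.3 km = 6.7043×10⁶ m.
r₂ = 6371 + 22080 = 28451 km = 2.8451×10⁷ m.
Transfer ellipse a_t = (r₁ + r₂)/2 = 1.758×10⁷ m.
At r₁: circular v_c1 = √(μ/r₁) = 7710 m/s; transfer-perigee v_p = √[μ(2/r₁ − 1/a_t)] = 9809 m/s.
Δv₁ = v_p − v_c1 = 2099 m/s.
At r₂: circular v_c2 = √(μ/r₂) = 3743 m/s; transfer-apogee v_a = √[μ(2/r₂ − 1/a_t)] = 2312 m/s.
Δv₂ = v_c2 − v_a = 1431 m/s.
Total Δv = Δv₁ + Δv₂ = 3530 m/s = 3.530 km/s.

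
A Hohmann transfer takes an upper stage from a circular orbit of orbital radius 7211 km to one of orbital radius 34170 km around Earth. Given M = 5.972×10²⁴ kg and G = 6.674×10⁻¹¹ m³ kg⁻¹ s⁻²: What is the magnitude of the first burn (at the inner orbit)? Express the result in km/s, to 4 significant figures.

Δv ≈ 2.120 km/s

μ = GM = 6.674×10⁻¹¹ × 5.972×10²⁴ = 3.986×10¹⁴ m³/s².
r₁ = 7211 km = 7.211×10⁶ m.
r₂ = 34170 km = 3.417×10⁷ m.
Transfer ellipse a_t = (r₁ + r₂)/2 = 2.069×10⁷ m.
At r₁: circular v_c1 = √(μ/r₁) = 7435 m/s; transfer-perigee v_p = √[μ(2/r₁ − 1/a_t)] = 9554 m/s.
Δv₁ = v_p − v_c1 = 2120 m/s.
= 2.120 km/s.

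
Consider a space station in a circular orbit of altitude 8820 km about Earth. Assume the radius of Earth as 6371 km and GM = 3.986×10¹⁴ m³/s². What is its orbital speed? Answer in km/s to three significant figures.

v ≈ 5.12 km/s

r = 6371 + 8820 = 15191 km = 1.5191×10⁷ m.
For a circular orbit v = √(μ/r) = √(3.986×10¹⁴ / 1.519×10⁷) = √(2.624×10⁷) = 5122 m/s.
That is 5.122 km/s.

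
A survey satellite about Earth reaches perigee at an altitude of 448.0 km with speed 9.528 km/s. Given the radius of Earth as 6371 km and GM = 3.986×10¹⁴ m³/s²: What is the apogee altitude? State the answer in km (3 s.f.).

apogee altitude ≈ 17300 km

r_p = 6371 + 448.0 = 6819.0 km = 6.819×10⁶ m.
Specific energy ε = v²/2 − μ/r = -1.306×10⁷ J/kg, so a = −μ/(2ε) = 1.526×10⁷ m.
The apsides satisfy r_p + r_a = 2a, so the apogee radius is 2a − r_p = 2.369×10⁷ m = 23695 km.
Apogee altitude = 23695 − 6371 = 17324 km.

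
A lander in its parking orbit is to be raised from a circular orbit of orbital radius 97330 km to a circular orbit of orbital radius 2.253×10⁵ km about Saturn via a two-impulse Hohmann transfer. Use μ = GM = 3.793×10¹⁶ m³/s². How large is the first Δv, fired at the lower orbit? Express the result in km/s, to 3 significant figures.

Δv ≈ 3.59 km/s

r₁ = 97330 km = 9.733×10⁷ m.
r₂ = 2.253×10⁵ km = 2.253×10⁸ m.
Transfer ellipse a_t = (r₁ + r₂)/2 = 1.613×10⁸ m.
At r₁: circular v_c1 = √(μ/r₁) = 19740 m/s; transfer-perikrone v_p = √[μ(2/r₁ − 1/a_t)] = 23330 m/s.
Δv₁ = v_p − v_c1 = 3589 m/s.
= 3.589 km/s.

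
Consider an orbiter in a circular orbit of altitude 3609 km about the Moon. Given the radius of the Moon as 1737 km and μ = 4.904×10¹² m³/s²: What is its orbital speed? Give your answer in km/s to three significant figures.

v ≈ 0.958 km/s

r = 1737 + 3609 = 5346.0 km = 5.3460×10⁶ m.
For a circular orbit v = √(μ/r) = √(4.904×10¹² / 5.346×10⁶) = √(9.173×10⁵) = 957.8 m/s.
That is 0.9578 km/s.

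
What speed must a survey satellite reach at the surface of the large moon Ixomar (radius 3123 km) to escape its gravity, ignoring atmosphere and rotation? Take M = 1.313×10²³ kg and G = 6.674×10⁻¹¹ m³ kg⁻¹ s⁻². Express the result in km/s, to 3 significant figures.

μ = GM = 6.674×10⁻¹¹ × 1.313×10²³ = 8.763×10¹² m³/s².
r = R = 3.123×10⁶ m.
Escape speed v_esc = √(2μ/r) = √(2 × 8.763×10¹² / 3.123×10⁶) = √(5.612×10⁶) = 2369 m/s.
= 2.369 km/s.

v_esc ≈ 2.37 km/s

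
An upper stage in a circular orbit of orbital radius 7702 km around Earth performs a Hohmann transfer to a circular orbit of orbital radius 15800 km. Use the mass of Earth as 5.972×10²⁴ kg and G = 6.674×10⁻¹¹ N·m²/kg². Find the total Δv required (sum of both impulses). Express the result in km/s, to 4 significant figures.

μ = GM = 6.674×10⁻¹¹ × 5.972×10²⁴ = 3.986×10¹⁴ m³/s².
r₁ = 7702 km = 7.702×10⁶ m.
r₂ = 15800 km = 1.580×10⁷ m.
Transfer ellipse a_t = (r₁ + r₂)/2 = 1.175×10⁷ m.
At r₁: circular v_c1 = √(μ/r₁) = 7194 m/s; transfer-perigee v_p = √[μ(2/r₁ − 1/a_t)] = 8341 m/s.
Δv₁ = v_p − v_c1 = 1148 m/s.
At r₂: circular v_c2 = √(μ/r₂) = 5023 m/s; transfer-apogee v_a = √[μ(2/r₂ − 1/a_t)] = 4066 m/s.
Δv₂ = v_c2 − v_a = 956.4 m/s.
Total Δv = Δv₁ + Δv₂ = 2104 m/s = 2.104 km/s.

Δv_total ≈ 2.104 km/s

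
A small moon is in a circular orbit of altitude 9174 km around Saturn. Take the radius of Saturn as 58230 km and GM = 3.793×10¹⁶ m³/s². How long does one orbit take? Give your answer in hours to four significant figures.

T ≈ 4.959 hours

r = 58230 + 9174 = 67404 km = 6.7404×10⁷ m.
Kepler's third law: T = 2π√(r³/μ) = 2π√((6.740×10⁷)³ / 3.793×10¹⁶).
r³/μ = 8.074×10⁶ s², so T = 2π × 2.841×10³ = 1.785×10⁴ s.
Converting: 1.785×10⁴ s ÷ 3600 = 4.959 hours.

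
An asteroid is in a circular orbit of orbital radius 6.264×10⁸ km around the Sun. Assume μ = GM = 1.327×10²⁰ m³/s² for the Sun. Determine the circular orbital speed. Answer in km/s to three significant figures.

r = 6.264×10⁸ km = 6.264×10¹¹ m.
For a circular orbit v = √(μ/r) = √(1.327×10²⁰ / 6.264×10¹¹) = √(2.118×10⁸) = 14550 m/s.
That is 14.55 km/s.

v ≈ 14.6 km/s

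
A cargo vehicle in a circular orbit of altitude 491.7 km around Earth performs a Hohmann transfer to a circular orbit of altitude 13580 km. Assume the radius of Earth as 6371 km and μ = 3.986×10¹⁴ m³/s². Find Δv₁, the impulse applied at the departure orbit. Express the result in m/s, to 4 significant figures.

r₁ = 6371 + 491.7 = 6862.7 km = 6.8627×10⁶ m.
r₂ = 6371 + 13580 = 19951 km = 1.9951×10⁷ m.
Transfer ellipse a_t = (r₁ + r₂)/2 = 1.341×10⁷ m.
At r₁: circular v_c1 = √(μ/r₁) = 7621 m/s; transfer-perigee v_p = √[μ(2/r₁ − 1/a_t)] = 9297 m/s.
Δv₁ = v_p − v_c1 = 1676 m/s.

Δv ≈ 1676 m/s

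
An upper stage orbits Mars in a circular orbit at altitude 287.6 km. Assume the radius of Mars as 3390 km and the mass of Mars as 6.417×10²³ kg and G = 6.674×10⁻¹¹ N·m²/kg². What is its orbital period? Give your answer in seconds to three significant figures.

T ≈ 6770 seconds

μ = GM = 6.674×10⁻¹¹ × 6.417×10²³ = 4.283×10¹³ m³/s².
r = 3390 + 287.6 = 3677.6 km = 3.6776×10⁶ m.
Kepler's third law: T = 2π√(r³/μ) = 2π√((3.678×10⁶)³ / 4.283×10¹³).
r³/μ = 1.161×10⁶ s², so T = 2π × 1.078×10³ = 6.771×10³ s.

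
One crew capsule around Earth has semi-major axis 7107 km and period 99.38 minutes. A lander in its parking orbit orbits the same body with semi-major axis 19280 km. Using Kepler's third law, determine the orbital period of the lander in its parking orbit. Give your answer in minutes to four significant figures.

Kepler's third law: T² ∝ a³, so T₂ = T₁ (a₂/a₁)^(3/2).
a₂/a₁ = 2.713, (a₂/a₁)^(3/2) = 4.468.
T₂ = 99.38 × 4.468 = 444.0 minutes.

T₂ ≈ 444.0 minutes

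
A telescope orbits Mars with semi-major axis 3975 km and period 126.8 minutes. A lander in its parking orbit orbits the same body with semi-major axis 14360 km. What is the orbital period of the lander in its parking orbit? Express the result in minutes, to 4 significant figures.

Kepler's third law: T² ∝ a³, so T₂ = T₁ (a₂/a₁)^(3/2).
a₂/a₁ = 3.613, (a₂/a₁)^(3/2) = 6.866.
T₂ = 126.8 × 6.866 = 870.7 minutes.

T₂ ≈ 870.7 minutes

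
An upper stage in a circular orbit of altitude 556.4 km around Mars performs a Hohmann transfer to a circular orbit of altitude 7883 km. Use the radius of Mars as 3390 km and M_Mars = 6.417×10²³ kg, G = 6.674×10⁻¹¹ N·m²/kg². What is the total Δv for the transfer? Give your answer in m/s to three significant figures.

μ = GM = 6.674×10⁻¹¹ × 6.417×10²³ = 4.283×10¹³ m³/s².
r₁ = 3390 + 556.4 = 3946.4 km = 3.9464×10⁶ m.
r₂ = 3390 + 7883 = 11273 km = 1.1273×10⁷ m.
Transfer ellipse a_t = (r₁ + r₂)/2 = 7.610×10⁶ m.
At r₁: circular v_c1 = √(μ/r₁) = 3294 m/s; transfer-periapsis v_p = √[μ(2/r₁ − 1/a_t)] = 4010 m/s.
Δv₁ = v_p − v_c1 = 715.3 m/s.
At r₂: circular v_c2 = √(μ/r₂) = 1949 m/s; transfer-apoapsis v_a = √[μ(2/r₂ − 1/a_t)] = 1404 m/s.
Δv₂ = v_c2 − v_a = 545.5 m/s.
Total Δv = Δv₁ + Δv₂ = 1261 m/s.

Δv_total ≈ 1260 m/s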